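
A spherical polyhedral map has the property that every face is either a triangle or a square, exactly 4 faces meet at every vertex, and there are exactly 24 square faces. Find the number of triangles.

8

Let x be the number of triangles; then F = 24 + x.
Edge–face incidences: 2E = 4·24 + 3·x = 96 + 3x.
Every vertex has degree 4, so 4V = 2E.
Euler: V − E + F = 2 ⇒ (2E)/4 − E + (24 + x) = 2.
Multiply by 8: 2·(2E) − 4·(2E) + 8·(24 + x) = 16, i.e. 192 + 8x − 2·(96 + 3x) = 16.
Collecting terms: 2x = 16, so x = 8.
Then 2E = 96 + 3·8 = 120, so E = 60, V = 2E/4 = 30, F = 24 + 8 = 32.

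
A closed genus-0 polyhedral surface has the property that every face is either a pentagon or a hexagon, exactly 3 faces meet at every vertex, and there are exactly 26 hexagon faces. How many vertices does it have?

72

Let x be the number of pentagons; then F = 26 + x.
Edge–face incidences: 2E = 6·26 + 5·x = 156 + 5x.
Every vertex has degree 3, so 3V = 2E.
Euler: V − E + F = 2 ⇒ (2E)/3 − E + (26 + x) = 2.
Multiply by 6: 2·(2E) − 3·(2E) + 6·(26 + x) = 12, i.e. 156 + 6x − (156 + 5x) = 12.
Collecting terms: x = 12.
Then 2E = 156 + 5·12 = 216, so E = 108, V = 2E/3 = 72, F = 26 + 12 = 38.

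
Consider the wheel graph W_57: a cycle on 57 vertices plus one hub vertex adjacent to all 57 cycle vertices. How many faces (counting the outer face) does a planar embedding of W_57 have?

58

W_57 has V = 57 + 1 = 58 vertices and E = 2·57 = 114 edges.
By Euler's formula F = 2 − V + E = 2 − 58 + 114 = 58.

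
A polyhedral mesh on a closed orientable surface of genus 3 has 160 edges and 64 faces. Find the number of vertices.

92

For a closed orientable surface of genus 3, χ = 2 − 2·3 = -4.
V = -4 + E − F = -4 + 160 − 64 = 92.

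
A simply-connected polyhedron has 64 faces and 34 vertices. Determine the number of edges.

Here V − E + F = 2.
E = V + F − (2) = 34 + 64 − (2) = 96.

96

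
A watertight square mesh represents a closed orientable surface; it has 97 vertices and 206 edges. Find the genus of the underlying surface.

4

Every face is a square and each edge borders two faces, so 4F = 2·206, giving F = 103.
χ = V − E + F = 97 − 206 + 103 = -6.
For a closed orientable surface χ = 2 − 2g, so g = (2 − (-6))/2 = 4.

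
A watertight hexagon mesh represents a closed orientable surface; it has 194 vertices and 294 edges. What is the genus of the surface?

Every face is a hexagon and each edge borders two faces, so 6F = 2·294, giving F = 98.
χ = V − E + F = 194 − 294 + 98 = -2.
For a closed orientable surface χ = 2 − 2g, so g = (2 − (-2))/2 = 2.

2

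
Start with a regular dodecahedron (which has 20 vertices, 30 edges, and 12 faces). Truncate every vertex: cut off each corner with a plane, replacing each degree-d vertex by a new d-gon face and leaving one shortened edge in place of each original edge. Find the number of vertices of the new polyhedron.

Truncation replaces each original edge-end by a new vertex, so V′ = 2E = 60.
Each original edge survives, and each old vertex of degree d contributes d new edges; summing degrees gives Σd = 2E, so E′ = E + 2E = 3E = 90.
Each original face survives and each original vertex becomes one new face: F′ = F + V = 32.

60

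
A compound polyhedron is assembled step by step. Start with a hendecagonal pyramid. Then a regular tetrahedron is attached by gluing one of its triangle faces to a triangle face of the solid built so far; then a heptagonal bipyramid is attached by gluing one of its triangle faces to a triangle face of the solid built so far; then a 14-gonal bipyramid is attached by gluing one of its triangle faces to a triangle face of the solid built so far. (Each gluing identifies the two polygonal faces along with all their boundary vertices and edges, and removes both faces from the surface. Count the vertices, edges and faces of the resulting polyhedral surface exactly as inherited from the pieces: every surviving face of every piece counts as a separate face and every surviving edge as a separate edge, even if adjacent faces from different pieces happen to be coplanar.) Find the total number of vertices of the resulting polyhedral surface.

A hendecagonal pyramid: V=12, E=22, F=12.
Attach a regular tetrahedron (V=4, E=6, F=4) along a 3-gon: merge 3 vertices and 3 edges, delete both glued faces → V=13, E=25, F=14.
Attach a heptagonal bipyramid (V=9, E=21, F=14) along a 3-gon: merge 3 vertices and 3 edges, delete both glued faces → V=19, E=43, F=26.
Attach a 14-gonal bipyramid (V=16, E=42, F=28) along a 3-gon: merge 3 vertices and 3 edges, delete both glued faces → V=32, E=82, F=52.
Check: V − E + F = 32 − 82 + 52 = 2.

32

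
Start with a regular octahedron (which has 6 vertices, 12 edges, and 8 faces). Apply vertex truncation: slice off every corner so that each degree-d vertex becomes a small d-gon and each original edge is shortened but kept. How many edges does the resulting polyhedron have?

Truncation replaces each original edge-end by a new vertex, so V′ = 2E = 24.
Each original edge survives, and each old vertex of degree d contributes d new edges; summing degrees gives Σd = 2E, so E′ = E + 2E = 3E = 36.
Each original face survives and each original vertex becomes one new face: F′ = F + V = 14.

36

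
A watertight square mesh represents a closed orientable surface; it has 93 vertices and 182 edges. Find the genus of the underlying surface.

Every face is a square and each edge borders two faces, so 4F = 2·182, giving F = 91.
χ = V − E + F = 93 − 182 + 91 = 2.
For a closed orientable surface χ = 2 − 2g, so g = (2 − (2))/2 = 0.

0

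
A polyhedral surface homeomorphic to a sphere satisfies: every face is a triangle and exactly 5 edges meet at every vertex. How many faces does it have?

20

Each face has 3 edges and each edge borders two faces, so 2E = 3F.
Each vertex has degree 5, so 5V = 2E and hence V = 3F/5.
Euler: V − E + F = 2 ⇒ (3F/5) − (3F/2) + F = 2.
Multiply by 10: (6 − 15 + 10)F = 20, i.e. 1F = 20.
So F = 20, E = 3·20/2 = 30, V = 3·20/5 = 12.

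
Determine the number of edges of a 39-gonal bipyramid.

A bipyramid over an n-gon has 2n triangular faces and n + 2 vertices: V = 39 + 2 = 41, E = 3·39 = 117, F = 2·39 = 78.
Check: V − E + F = 41 − 117 + 78 = 2.

117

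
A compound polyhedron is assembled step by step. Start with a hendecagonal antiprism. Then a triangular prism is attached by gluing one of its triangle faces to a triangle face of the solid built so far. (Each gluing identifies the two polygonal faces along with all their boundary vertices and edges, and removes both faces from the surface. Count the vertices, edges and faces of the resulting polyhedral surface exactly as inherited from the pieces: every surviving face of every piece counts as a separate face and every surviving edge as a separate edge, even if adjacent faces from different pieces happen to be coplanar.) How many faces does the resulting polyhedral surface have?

A hendecagonal antiprism: V=22, E=44, F=24.
Attach a triangular prism (V=6, E=9, F=5) along a 3-gon: merge 3 vertices and 3 edges, delete both glued faces → V=25, E=50, F=27.
Check: V − E + F = 25 − 50 + 27 = 2.

27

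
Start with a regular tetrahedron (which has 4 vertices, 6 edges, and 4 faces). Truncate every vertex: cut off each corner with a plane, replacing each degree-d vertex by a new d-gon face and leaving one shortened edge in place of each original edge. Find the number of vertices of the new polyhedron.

Truncation replaces each original edge-end by a new vertex, so V′ = 2E = 12.
Each original edge survives, and each old vertex of degree d contributes d new edges; summing degrees gives Σd = 2E, so E′ = E + 2E = 3E = 18.
Each original face survives and each original vertex becomes one new face: F′ = F + V = 8.

12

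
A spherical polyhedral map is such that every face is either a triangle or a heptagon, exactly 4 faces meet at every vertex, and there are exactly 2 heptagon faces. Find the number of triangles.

14

Let x be the number of triangles; then F = 2 + x.
Edge–face incidences: 2E = 7·2 + 3·x = 14 + 3x.
Every vertex has degree 4, so 4V = 2E.
Euler: V − E + F = 2 ⇒ (2E)/4 − E + (2 + x) = 2.
Multiply by 8: 2·(2E) − 4·(2E) + 8·(2 + x) = 16, i.e. 16 + 8x − 2·(14 + 3x) = 16.
Collecting terms: 2x − 12 = 16, so 2x = 28, so x = 14.
Then 2E = 14 + 3·14 = 56, so E = 28, V = 2E/4 = 14, F = 2 + 14 = 16.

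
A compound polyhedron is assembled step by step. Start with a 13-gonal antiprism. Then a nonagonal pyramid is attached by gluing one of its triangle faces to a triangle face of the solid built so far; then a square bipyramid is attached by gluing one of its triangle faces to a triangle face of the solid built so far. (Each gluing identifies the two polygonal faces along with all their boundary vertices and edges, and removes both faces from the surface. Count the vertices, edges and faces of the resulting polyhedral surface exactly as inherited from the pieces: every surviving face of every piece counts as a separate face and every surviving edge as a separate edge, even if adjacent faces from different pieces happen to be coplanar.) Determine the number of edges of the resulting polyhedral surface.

A 13-gonal antiprism: V=26, E=52, F=28.
Attach a nonagonal pyramid (V=10, E=18, F=10) along a 3-gon: merge 3 vertices and 3 edges, delete both glued faces → V=33, E=67, F=36.
Attach a square bipyramid (V=6, E=12, F=8) along a 3-gon: merge 3 vertices and 3 edges, delete both glued faces → V=36, E=76, F=42.
Check: V − E + F = 36 − 76 + 42 = 2.

76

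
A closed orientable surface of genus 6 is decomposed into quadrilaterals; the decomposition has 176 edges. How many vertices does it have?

78

χ = 2 − 2·6 = -10, and every face is a square so 4F = 2E.
F = 2E/4 = 88. Then V = -10 + E − F = -10 + 176 − 88 = 78.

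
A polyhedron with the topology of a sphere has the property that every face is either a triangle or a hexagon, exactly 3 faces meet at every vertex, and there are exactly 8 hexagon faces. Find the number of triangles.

Let x be the number of triangles; then F = 8 + x.
Edge–face incidences: 2E = 6·8 + 3·x = 48 + 3x.
Every vertex has degree 3, so 3V = 2E.
Euler: V − E + F = 2 ⇒ (2E)/3 − E + (8 + x) = 2.
Multiply by 6: 2·(2E) − 3·(2E) + 6·(8 + x) = 12, i.e. 48 + 6x − (48 + 3x) = 12.
Collecting terms: 3x = 12, so x = 4.
Then 2E = 48 + 3·4 = 60, so E = 30, V = 2E/3 = 20, F = 8 + 4 = 12.

4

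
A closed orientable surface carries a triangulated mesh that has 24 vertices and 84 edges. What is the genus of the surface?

3

Every face is a triangle and each edge borders two faces, so 3F = 2·84, giving F = 56.
χ = V − E + F = 24 − 84 + 56 = -4.
For a closed orientable surface χ = 2 − 2g, so g = (2 − (-4))/2 = 3.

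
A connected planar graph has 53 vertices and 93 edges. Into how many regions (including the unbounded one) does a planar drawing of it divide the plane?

Euler's formula for a connected plane graph: V − E + F = 2, so F = 2 − 53 + 93 = 42.

42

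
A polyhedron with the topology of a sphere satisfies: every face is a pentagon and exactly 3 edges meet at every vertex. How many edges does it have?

30

Each face has 5 edges and each edge borders two faces, so 2E = 5F.
Each vertex has degree 3, so 3V = 2E and hence V = 5F/3.
Euler: V − E + F = 2 ⇒ (5F/3) − (5F/2) + F = 2.
Multiply by 6: (10 − 15 + 6)F = 12, i.e. 1F = 12.
So F = 12, E = 5·12/2 = 30, V = 5·12/3 = 20.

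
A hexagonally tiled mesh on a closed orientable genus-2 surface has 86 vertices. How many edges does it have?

χ = 2 − 2·2 = -2, and every face is a hexagon so 6F = 2E.
V − E + F = -2 with E = 6F/2 gives 86 − (6/2 − 1)·F = -2, so F = 44 and E = 132.

132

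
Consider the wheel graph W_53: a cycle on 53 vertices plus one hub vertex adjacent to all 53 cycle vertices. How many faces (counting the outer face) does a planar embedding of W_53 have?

54

W_53 has V = 53 + 1 = 54 vertices and E = 2·53 = 106 edges.
By Euler's formula F = 2 − V + E = 2 − 54 + 106 = 54.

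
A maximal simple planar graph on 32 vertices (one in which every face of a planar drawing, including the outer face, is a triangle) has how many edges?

In a plane triangulation 3F = 2E and V − E + F = 2, so E = 3V − 6 = 3·32 − 6 = 90.

90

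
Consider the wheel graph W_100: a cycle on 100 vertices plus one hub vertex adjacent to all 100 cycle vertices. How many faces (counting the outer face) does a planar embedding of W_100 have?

101

W_100 has V = 100 + 1 = 101 vertices and E = 2·100 = 200 edges.
By Euler's formula F = 2 − V + E = 2 − 101 + 200 = 101.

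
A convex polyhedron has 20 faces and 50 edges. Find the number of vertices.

Here V − E + F = 2.
V = 2 + E − F = 2 + 50 − 20 = 32.

32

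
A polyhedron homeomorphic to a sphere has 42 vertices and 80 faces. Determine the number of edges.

120

Here V − E + F = 2.
E = V + F − (2) = 42 + 80 − (2) = 120.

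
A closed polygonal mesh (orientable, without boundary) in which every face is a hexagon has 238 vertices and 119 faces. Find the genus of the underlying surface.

1

Every face is a hexagon, so 2E = 6·119 = 714, giving E = 357.
χ = V − E + F = 238 − 357 + 119 = 0.
For a closed orientable surface χ = 2 − 2g, so g = (2 − (0))/2 = 1.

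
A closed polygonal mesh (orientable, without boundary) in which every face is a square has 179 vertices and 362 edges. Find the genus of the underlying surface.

2

Every face is a square and each edge borders two faces, so 4F = 2·362, giving F = 181.
χ = V − E + F = 179 − 362 + 181 = -2.
For a closed orientable surface χ = 2 − 2g, so g = (2 − (-2))/2 = 2.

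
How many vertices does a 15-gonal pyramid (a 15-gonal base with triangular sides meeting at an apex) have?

A pyramid on an n-gon base has one n-gon and n triangles: V = 15 + 1 = 16, E = 2·15 = 30, F = 15 + 1 = 16.

16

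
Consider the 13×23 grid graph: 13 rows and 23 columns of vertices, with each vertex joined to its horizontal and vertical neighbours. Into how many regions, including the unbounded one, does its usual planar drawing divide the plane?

265

The grid has V = 13·23 = 299 vertices and E = 13·22 + 23·12 = 562 edges.
F = 2 − V + E = 2 − 299 + 562 = 265.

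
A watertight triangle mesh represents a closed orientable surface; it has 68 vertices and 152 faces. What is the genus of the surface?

5

Every face is a triangle, so 2E = 3·152 = 456, giving E = 228.
χ = V − E + F = 68 − 228 + 152 = -8.
For a closed orientable surface χ = 2 − 2g, so g = (2 − (-8))/2 = 5.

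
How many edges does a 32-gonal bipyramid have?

96

A bipyramid over an n-gon has 2n triangular faces and n + 2 vertices: V = 32 + 2 = 34, E = 3·32 = 96, F = 2·32 = 64.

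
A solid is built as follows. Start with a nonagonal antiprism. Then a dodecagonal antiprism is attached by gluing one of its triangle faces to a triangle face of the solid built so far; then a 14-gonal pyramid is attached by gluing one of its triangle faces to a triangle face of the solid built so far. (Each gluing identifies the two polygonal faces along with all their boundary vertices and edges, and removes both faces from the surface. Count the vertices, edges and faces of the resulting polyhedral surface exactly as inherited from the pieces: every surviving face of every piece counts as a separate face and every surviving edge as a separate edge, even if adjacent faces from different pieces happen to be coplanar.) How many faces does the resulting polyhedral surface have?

A nonagonal antiprism: V=18, E=36, F=20.
Attach a dodecagonal antiprism (V=24, E=48, F=26) along a 3-gon: merge 3 vertices and 3 edges, delete both glued faces → V=39, E=81, F=44.
Attach a 14-gonal pyramid (V=15, E=28, F=15) along a 3-gon: merge 3 vertices and 3 edges, delete both glued faces → V=51, E=106, F=57.
Check: V − E + F = 51 − 106 + 57 = 2.

57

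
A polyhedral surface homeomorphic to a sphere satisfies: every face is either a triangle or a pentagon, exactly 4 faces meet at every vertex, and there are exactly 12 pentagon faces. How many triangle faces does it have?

20

Let x be the number of triangles; then F = 12 + x.
Edge–face incidences: 2E = 5·12 + 3·x = 60 + 3x.
Every vertex has degree 4, so 4V = 2E.
Euler: V − E + F = 2 ⇒ (2E)/4 − E + (12 + x) = 2.
Multiply by 8: 2·(2E) − 4·(2E) + 8·(12 + x) = 16, i.e. 96 + 8x − 2·(60 + 3x) = 16.
Collecting terms: 2x − 24 = 16, so 2x = 40, so x = 20.
Then 2E = 60 + 3·20 = 120, so E = 60, V = 2E/4 = 30, F = 12 + 20 = 32.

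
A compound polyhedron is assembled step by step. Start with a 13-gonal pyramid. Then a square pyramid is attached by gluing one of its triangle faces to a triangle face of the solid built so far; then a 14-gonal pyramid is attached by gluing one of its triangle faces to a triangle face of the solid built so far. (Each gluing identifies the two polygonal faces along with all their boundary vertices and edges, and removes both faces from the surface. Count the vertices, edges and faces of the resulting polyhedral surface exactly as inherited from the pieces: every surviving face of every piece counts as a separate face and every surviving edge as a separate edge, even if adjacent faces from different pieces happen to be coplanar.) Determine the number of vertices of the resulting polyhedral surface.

28

A 13-gonal pyramid: V=14, E=26, F=14.
Attach a square pyramid (V=5, E=8, F=5) along a 3-gon: merge 3 vertices and 3 edges, delete both glued faces → V=16, E=31, F=17.
Attach a 14-gonal pyramid (V=15, E=28, F=15) along a 3-gon: merge 3 vertices and 3 edges, delete both glued faces → V=28, E=56, F=30.
Check: V − E + F = 28 − 56 + 30 = 2.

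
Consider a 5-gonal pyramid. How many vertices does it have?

A pyramid on an n-gon base has one n-gon and n triangles: V = 5 + 1 = 6, E = 2·5 = 10, F = 5 + 1 = 6.

6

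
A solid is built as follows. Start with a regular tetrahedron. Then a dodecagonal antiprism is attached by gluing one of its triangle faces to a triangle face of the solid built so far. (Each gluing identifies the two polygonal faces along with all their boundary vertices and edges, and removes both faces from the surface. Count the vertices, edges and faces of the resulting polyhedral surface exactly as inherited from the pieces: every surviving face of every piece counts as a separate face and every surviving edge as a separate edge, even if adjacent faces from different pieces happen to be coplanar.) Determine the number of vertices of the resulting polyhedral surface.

A regular tetrahedron: V=4, E=6, F=4.
Attach a dodecagonal antiprism (V=24, E=48, F=26) along a 3-gon: merge 3 vertices and 3 edges, delete both glued faces → V=25, E=51, F=28.
Check: V − E + F = 25 − 51 + 28 = 2.

25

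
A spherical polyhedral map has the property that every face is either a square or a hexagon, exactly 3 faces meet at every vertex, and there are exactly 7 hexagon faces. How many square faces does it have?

Let x be the number of squares; then F = 7 + x.
Edge–face incidences: 2E = 6·7 + 4·x = 42 + 4x.
Every vertex has degree 3, so 3V = 2E.
Euler: V − E + F = 2 ⇒ (2E)/3 − E + (7 + x) = 2.
Multiply by 6: 2·(2E) − 3·(2E) + 6·(7 + x) = 12, i.e. 42 + 6x − (42 + 4x) = 12.
Collecting terms: 2x = 12, so x = 6.
Then 2E = 42 + 4·6 = 66, so E = 33, V = 2E/3 = 22, F = 7 + 6 = 13.

6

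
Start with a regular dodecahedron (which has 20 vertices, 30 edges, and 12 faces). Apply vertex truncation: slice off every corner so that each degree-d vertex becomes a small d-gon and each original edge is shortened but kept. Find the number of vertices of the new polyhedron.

60

Truncation replaces each original edge-end by a new vertex, so V′ = 2E = 60.
Each original edge survives, and each old vertex of degree d contributes d new edges; summing degrees gives Σd = 2E, so E′ = E + 2E = 3E = 90.
Each original face survives and each original vertex becomes one new face: F′ = F + V = 32.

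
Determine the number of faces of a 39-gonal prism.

A prism on an n-gon has two n-gon bases and n rectangular sides: V = 2·39 = 78, E = 3·39 = 117, F = 39 + 2 = 41.
Check: V − E + F = 78 − 117 + 41 = 2.

41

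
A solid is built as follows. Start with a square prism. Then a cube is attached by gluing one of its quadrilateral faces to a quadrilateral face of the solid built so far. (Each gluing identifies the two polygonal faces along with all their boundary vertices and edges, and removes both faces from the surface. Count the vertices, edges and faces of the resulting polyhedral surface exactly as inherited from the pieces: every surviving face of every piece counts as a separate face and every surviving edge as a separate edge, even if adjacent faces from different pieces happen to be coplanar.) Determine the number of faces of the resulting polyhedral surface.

A square prism: V=8, E=12, F=6.
Attach a cube (V=8, E=12, F=6) along a 4-gon: merge 4 vertices and 4 edges, delete both glued faces → V=12, E=20, F=10.
Check: V − E + F = 12 − 20 + 10 = 2.

10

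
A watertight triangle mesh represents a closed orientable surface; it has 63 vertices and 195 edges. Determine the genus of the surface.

Every face is a triangle and each edge borders two faces, so 3F = 2·195, giving F = 130.
χ = V − E + F = 63 − 195 + 130 = -2.
For a closed orientable surface χ = 2 − 2g, so g = (2 − (-2))/2 = 2.

2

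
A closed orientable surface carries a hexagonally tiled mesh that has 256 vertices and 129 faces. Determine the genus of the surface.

2

Every face is a hexagon, so 2E = 6·129 = 774, giving E = 387.
χ = V − E + F = 256 − 387 + 129 = -2.
For a closed orientable surface χ = 2 − 2g, so g = (2 − (-2))/2 = 2.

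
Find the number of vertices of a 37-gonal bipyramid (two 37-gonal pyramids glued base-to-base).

A bipyramid over an n-gon has 2n triangular faces and n + 2 vertices: V = 37 + 2 = 39, E = 3·37 = 111, F = 2·37 = 74.

39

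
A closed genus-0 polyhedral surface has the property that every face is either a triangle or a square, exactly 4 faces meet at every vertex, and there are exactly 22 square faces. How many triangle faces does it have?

8

Let x be the number of triangles; then F = 22 + x.
Edge–face incidences: 2E = 4·22 + 3·x = 88 + 3x.
Every vertex has degree 4, so 4V = 2E.
Euler: V − E + F = 2 ⇒ (2E)/4 − E + (22 + x) = 2.
Multiply by 8: 2·(2E) − 4·(2E) + 8·(22 + x) = 16, i.e. 176 + 8x − 2·(88 + 3x) = 16.
Collecting terms: 2x = 16, so x = 8.
Then 2E = 88 + 3·8 = 112, so E = 56, V = 2E/4 = 28, F = 22 + 8 = 30.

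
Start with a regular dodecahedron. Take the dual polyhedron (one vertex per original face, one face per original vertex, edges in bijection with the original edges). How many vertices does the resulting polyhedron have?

The base solid has V = 20, E = 30, F = 12.
The dual swaps V and F and preserves E: V′ = F = 12, E′ = E = 30, F′ = V = 20.

12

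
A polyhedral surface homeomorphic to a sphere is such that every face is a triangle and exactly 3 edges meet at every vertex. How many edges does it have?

Each face has 3 edges and each edge borders two faces, so 2E = 3F.
Each vertex has degree 3, so 3V = 2E and hence V = 3F/3.
Euler: V − E + F = 2 ⇒ (3F/3) − (3F/2) + F = 2.
Multiply by 6: (6 − 9 + 6)F = 12, i.e. 3F = 12.
So F = 4, E = 3·4/2 = 6, V = 3·4/3 = 4.

6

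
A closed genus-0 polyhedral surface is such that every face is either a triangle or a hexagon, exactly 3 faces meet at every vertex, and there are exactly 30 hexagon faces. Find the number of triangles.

4

Let x be the number of triangles; then F = 30 + x.
Edge–face incidences: 2E = 6·30 + 3·x = 180 + 3x.
Every vertex has degree 3, so 3V = 2E.
Euler: V − E + F = 2 ⇒ (2E)/3 − E + (30 + x) = 2.
Multiply by 6: 2·(2E) − 3·(2E) + 6·(30 + x) = 12, i.e. 180 + 6x − (180 + 3x) = 12.
Collecting terms: 3x = 12, so x = 4.
Then 2E = 180 + 3·4 = 192, so E = 96, V = 2E/3 = 64, F = 30 + 4 = 34.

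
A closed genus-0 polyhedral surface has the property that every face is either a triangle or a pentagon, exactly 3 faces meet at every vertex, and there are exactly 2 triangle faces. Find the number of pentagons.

6

Let x be the number of pentagons; then F = 2 + x.
Edge–face incidences: 2E = 3·2 + 5·x = 6 + 5x.
Every vertex has degree 3, so 3V = 2E.
Euler: V − E + F = 2 ⇒ (2E)/3 − E + (2 + x) = 2.
Multiply by 6: 2·(2E) − 3·(2E) + 6·(2 + x) = 12, i.e. 12 + 6x − (6 + 5x) = 12.
Collecting terms: x + 6 = 12, so x = 6.
Then 2E = 6 + 5·6 = 36, so E = 18, V = 2E/3 = 12, F = 2 + 6 = 8.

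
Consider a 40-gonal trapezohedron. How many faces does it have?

80

The n-trapezohedron (dual of the n-antiprism) has V = 2·40 + 2 = 82, E = 4·40 = 160, F = 2·40 = 80.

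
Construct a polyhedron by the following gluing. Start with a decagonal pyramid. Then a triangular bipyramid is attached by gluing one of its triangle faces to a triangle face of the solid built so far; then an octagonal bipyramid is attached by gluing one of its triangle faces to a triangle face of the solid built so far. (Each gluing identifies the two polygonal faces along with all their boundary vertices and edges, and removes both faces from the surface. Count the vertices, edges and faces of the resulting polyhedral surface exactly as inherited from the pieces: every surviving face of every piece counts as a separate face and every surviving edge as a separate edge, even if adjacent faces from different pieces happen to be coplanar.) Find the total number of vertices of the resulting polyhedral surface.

A decagonal pyramid: V=11, E=20, F=11.
Attach a triangular bipyramid (V=5, E=9, F=6) along a 3-gon: merge 3 vertices and 3 edges, delete both glued faces → V=13, E=26, F=15.
Attach an octagonal bipyramid (V=10, E=24, F=16) along a 3-gon: merge 3 vertices and 3 edges, delete both glued faces → V=20, E=47, F=29.
Check: V − E + F = 20 − 47 + 29 = 2.

20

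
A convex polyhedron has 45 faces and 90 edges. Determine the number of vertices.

47

Here V − E + F = 2.
V = 2 + E − F = 2 + 90 − 45 = 47.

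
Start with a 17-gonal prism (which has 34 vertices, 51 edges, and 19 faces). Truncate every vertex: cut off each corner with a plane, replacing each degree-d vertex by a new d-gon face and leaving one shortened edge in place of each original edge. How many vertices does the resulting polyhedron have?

Truncation replaces each original edge-end by a new vertex, so V′ = 2E = 102.
Each original edge survives, and each old vertex of degree d contributes d new edges; summing degrees gives Σd = 2E, so E′ = E + 2E = 3E = 153.
Each original face survives and each original vertex becomes one new face: F′ = F + V = 53.

102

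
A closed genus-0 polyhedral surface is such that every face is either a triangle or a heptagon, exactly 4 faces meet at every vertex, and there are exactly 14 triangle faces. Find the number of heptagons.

Let x be the number of heptagons; then F = 14 + x.
Edge–face incidences: 2E = 3·14 + 7·x = 42 + 7x.
Every vertex has degree 4, so 4V = 2E.
Euler: V − E + F = 2 ⇒ (2E)/4 − E + (14 + x) = 2.
Multiply by 8: 2·(2E) − 4·(2E) + 8·(14 + x) = 16, i.e. 112 + 8x − 2·(42 + 7x) = 16.
Collecting terms: −6x + 28 = 16, so −6x = −12, so x = 2.
Then 2E = 42 + 7·2 = 56, so E = 28, V = 2E/4 = 14, F = 14 + 2 = 16.

2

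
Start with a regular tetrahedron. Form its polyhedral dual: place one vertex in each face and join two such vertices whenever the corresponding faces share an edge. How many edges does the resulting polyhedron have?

6

The base solid has V = 4, E = 6, F = 4.
The dual swaps V and F and preserves E: V′ = F = 4, E′ = E = 6, F′ = V = 4.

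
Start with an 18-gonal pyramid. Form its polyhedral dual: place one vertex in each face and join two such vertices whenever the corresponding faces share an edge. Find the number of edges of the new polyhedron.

36

The base solid has V = 19, E = 36, F = 19.
The dual swaps V and F and preserves E: V′ = F = 19, E′ = E = 36, F′ = V = 19.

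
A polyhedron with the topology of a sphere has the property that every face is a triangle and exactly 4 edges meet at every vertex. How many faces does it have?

8

Each face has 3 edges and each edge borders two faces, so 2E = 3F.
Each vertex has degree 4, so 4V = 2E and hence V = 3F/4.
Euler: V − E + F = 2 ⇒ (3F/4) − (3F/2) + F = 2.
Multiply by 8: (6 − 12 + 8)F = 16, i.e. 2F = 16.
So F = 8, E = 3·8/2 = 12, V = 3·8/4 = 6.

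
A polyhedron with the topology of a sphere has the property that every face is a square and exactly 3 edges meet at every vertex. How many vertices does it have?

8

Each face has 4 edges and each edge borders two faces, so 2E = 4F.
Each vertex has degree 3, so 3V = 2E and hence V = 4F/3.
Euler: V − E + F = 2 ⇒ (4F/3) − (4F/2) + F = 2.
Multiply by 6: (8 − 12 + 6)F = 12, i.e. 2F = 12.
So F = 6, E = 4·6/2 = 12, V = 4·6/3 = 8.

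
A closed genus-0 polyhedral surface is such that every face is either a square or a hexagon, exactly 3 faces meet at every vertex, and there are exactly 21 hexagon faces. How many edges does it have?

Let x be the number of squares; then F = 21 + x.
Edge–face incidences: 2E = 6·21 + 4·x = 126 + 4x.
Every vertex has degree 3, so 3V = 2E.
Euler: V − E + F = 2 ⇒ (2E)/3 − E + (21 + x) = 2.
Multiply by 6: 2·(2E) − 3·(2E) + 6·(21 + x) = 12, i.e. 126 + 6x − (126 + 4x) = 12.
Collecting terms: 2x = 12, so x = 6.
Then 2E = 126 + 4·6 = 150, so E = 75, V = 2E/3 = 50, F = 21 + 6 = 27.

75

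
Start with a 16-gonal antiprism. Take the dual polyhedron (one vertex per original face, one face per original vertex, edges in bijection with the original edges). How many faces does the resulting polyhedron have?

The base solid has V = 32, E = 64, F = 34.
The dual swaps V and F and preserves E: V′ = F = 34, E′ = E = 64, F′ = V = 32.

32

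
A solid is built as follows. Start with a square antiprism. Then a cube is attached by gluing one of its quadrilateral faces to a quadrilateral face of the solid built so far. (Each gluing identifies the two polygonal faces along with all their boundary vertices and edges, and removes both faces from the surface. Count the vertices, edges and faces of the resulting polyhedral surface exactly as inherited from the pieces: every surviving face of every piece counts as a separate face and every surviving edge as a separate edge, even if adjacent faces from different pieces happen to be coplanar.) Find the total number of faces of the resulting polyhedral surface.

14

A square antiprism: V=8, E=16, F=10.
Attach a cube (V=8, E=12, F=6) along a 4-gon: merge 4 vertices and 4 edges, delete both glued faces → V=12, E=24, F=14.
Check: V − E + F = 12 − 24 + 14 = 2.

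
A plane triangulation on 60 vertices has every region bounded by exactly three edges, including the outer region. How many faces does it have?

In a plane triangulation 3F = 2E and V − E + F = 2, so F = 2V − 4 = 2·60 − 4 = 116.

116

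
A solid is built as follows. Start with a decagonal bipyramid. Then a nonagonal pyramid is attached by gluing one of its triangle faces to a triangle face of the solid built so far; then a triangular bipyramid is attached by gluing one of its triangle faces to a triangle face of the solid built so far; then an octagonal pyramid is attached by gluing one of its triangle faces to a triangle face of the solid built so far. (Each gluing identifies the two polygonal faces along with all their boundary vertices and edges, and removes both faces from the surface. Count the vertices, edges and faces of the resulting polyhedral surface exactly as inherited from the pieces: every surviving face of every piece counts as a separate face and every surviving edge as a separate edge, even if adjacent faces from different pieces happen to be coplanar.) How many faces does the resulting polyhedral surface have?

A decagonal bipyramid: V=12, E=30, F=20.
Attach a nonagonal pyramid (V=10, E=18, F=10) along a 3-gon: merge 3 vertices and 3 edges, delete both glued faces → V=19, E=45, F=28.
Attach a triangular bipyramid (V=5, E=9, F=6) along a 3-gon: merge 3 vertices and 3 edges, delete both glued faces → V=21, E=51, F=32.
Attach an octagonal pyramid (V=9, E=16, F=9) along a 3-gon: merge 3 vertices and 3 edges, delete both glued faces → V=27, E=64, F=39.
Check: V − E + F = 27 − 64 + 39 = 2.

39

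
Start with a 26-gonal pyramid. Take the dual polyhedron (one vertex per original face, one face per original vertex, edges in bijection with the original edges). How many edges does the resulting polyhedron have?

52

The base solid has V = 27, E = 52, F = 27.
The dual swaps V and F and preserves E: V′ = F = 27, E′ = E = 52, F′ = V = 27.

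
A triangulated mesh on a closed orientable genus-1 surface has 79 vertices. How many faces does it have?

χ = 2 − 2·1 = 0, and every face is a triangle so 3F = 2E.
V − E + F = 0 with E = 3F/2 gives 79 − (3/2 − 1)·F = 0, so F = 158 and E = 237.

158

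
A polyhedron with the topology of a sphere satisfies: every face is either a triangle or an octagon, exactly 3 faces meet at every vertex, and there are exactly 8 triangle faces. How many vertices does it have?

Let x be the number of octagons; then F = 8 + x.
Edge–face incidences: 2E = 3·8 + 8·x = 24 + 8x.
Every vertex has degree 3, so 3V = 2E.
Euler: V − E + F = 2 ⇒ (2E)/3 − E + (8 + x) = 2.
Multiply by 6: 2·(2E) − 3·(2E) + 6·(8 + x) = 12, i.e. 48 + 6x − (24 + 8x) = 12.
Collecting terms: −2x + 24 = 12, so −2x = −12, so x = 6.
Then 2E = 24 + 8·6 = 72, so E = 36, V = 2E/3 = 24, F = 8 + 6 = 14.

24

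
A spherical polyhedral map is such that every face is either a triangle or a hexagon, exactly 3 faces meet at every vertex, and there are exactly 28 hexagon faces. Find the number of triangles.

Let x be the number of triangles; then F = 28 + x.
Edge–face incidences: 2E = 6·28 + 3·x = 168 + 3x.
Every vertex has degree 3, so 3V = 2E.
Euler: V − E + F = 2 ⇒ (2E)/3 − E + (28 + x) = 2.
Multiply by 6: 2·(2E) − 3·(2E) + 6·(28 + x) = 12, i.e. 168 + 6x − (168 + 3x) = 12.
Collecting terms: 3x = 12, so x = 4.
Then 2E = 168 + 3·4 = 180, so E = 90, V = 2E/3 = 60, F = 28 + 4 = 32.

4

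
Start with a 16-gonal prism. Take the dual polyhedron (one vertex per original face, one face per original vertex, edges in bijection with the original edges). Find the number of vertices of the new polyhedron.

18

The base solid has V = 32, E = 48, F = 18.
The dual swaps V and F and preserves E: V′ = F = 18, E′ = E = 48, F′ = V = 32.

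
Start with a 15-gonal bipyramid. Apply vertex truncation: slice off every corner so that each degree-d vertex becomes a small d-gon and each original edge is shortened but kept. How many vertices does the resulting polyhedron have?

The base solid has V = 17, E = 45, F = 30.
Truncation replaces each original edge-end by a new vertex, so V′ = 2E = 90.
Each original edge survives, and each old vertex of degree d contributes d new edges; summing degrees gives Σd = 2E, so E′ = E + 2E = 3E = 135.
Each original face survives and each original vertex becomes one new face: F′ = F + V = 47.

90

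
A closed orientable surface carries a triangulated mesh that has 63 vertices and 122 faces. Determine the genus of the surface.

Every face is a triangle, so 2E = 3·122 = 366, giving E = 183.
χ = V − E + F = 63 − 183 + 122 = 2.
For a closed orientable surface χ = 2 − 2g, so g = (2 − (2))/2 = 0.

0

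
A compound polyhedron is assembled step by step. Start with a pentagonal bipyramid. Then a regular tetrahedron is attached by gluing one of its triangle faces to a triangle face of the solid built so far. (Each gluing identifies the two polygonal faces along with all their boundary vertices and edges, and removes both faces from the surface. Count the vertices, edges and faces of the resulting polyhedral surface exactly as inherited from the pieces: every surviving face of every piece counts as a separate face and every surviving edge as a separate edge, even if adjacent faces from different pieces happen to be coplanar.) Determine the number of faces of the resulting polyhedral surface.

12

A pentagonal bipyramid: V=7, E=15, F=10.
Attach a regular tetrahedron (V=4, E=6, F=4) along a 3-gon: merge 3 vertices and 3 edges, delete both glued faces → V=8, E=18, F=12.
Check: V − E + F = 8 − 18 + 12 = 2.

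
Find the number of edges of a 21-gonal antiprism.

An antiprism on an n-gon has two n-gon caps and 2n triangles: V = 2·21 = 42, E = 4·21 = 84, F = 2·21 + 2 = 44.

84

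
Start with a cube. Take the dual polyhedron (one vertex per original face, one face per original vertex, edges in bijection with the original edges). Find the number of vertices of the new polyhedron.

The base solid has V = 8, E = 12, F = 6.
The dual swaps V and F and preserves E: V′ = F = 6, E′ = E = 12, F′ = V = 8.

6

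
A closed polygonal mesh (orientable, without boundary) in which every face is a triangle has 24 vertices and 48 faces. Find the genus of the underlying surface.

1

Every face is a triangle, so 2E = 3·48 = 144, giving E = 72.
χ = V − E + F = 24 − 72 + 48 = 0.
For a closed orientable surface χ = 2 − 2g, so g = (2 − (0))/2 = 1.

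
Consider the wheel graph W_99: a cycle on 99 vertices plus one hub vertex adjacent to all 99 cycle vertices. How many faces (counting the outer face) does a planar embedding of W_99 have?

W_99 has V = 99 + 1 = 100 vertices and E = 2·99 = 198 edges.
By Euler's formula F = 2 − V + E = 2 − 100 + 198 = 100.

100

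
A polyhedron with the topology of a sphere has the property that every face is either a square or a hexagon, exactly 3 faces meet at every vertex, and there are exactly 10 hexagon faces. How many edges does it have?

Let x be the number of squares; then F = 10 + x.
Edge–face incidences: 2E = 6·10 + 4·x = 60 + 4x.
Every vertex has degree 3, so 3V = 2E.
Euler: V − E + F = 2 ⇒ (2E)/3 − E + (10 + x) = 2.
Multiply by 6: 2·(2E) − 3·(2E) + 6·(10 + x) = 12, i.e. 60 + 6x − (60 + 4x) = 12.
Collecting terms: 2x = 12, so x = 6.
Then 2E = 60 + 4·6 = 84, so E = 42, V = 2E/3 = 28, F = 10 + 6 = 16.

42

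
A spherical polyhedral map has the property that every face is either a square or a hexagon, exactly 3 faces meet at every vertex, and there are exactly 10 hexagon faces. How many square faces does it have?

Let x be the number of squares; then F = 10 + x.
Edge–face incidences: 2E = 6·10 + 4·x = 60 + 4x.
Every vertex has degree 3, so 3V = 2E.
Euler: V − E + F = 2 ⇒ (2E)/3 − E + (10 + x) = 2.
Multiply by 6: 2·(2E) − 3·(2E) + 6·(10 + x) = 12, i.e. 60 + 6x − (60 + 4x) = 12.
Collecting terms: 2x = 12, so x = 6.
Then 2E = 60 + 4·6 = 84, so E = 42, V = 2E/3 = 28, F = 10 + 6 = 16.

6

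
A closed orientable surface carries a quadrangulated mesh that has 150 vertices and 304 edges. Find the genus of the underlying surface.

2

Every face is a square and each edge borders two faces, so 4F = 2·304, giving F = 152.
χ = V − E + F = 150 − 304 + 152 = -2.
For a closed orientable surface χ = 2 − 2g, so g = (2 − (-2))/2 = 2.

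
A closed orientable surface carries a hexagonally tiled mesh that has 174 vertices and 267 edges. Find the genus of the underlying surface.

3

Every face is a hexagon and each edge borders two faces, so 6F = 2·267, giving F = 89.
χ = V − E + F = 174 − 267 + 89 = -4.
For a closed orientable surface χ = 2 − 2g, so g = (2 − (-4))/2 = 3.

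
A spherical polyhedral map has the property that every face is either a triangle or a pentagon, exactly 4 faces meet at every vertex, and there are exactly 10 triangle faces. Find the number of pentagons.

2

Let x be the number of pentagons; then F = 10 + x.
Edge–face incidences: 2E = 3·10 + 5·x = 30 + 5x.
Every vertex has degree 4, so 4V = 2E.
Euler: V − E + F = 2 ⇒ (2E)/4 − E + (10 + x) = 2.
Multiply by 8: 2·(2E) − 4·(2E) + 8·(10 + x) = 16, i.e. 80 + 8x − 2·(30 + 5x) = 16.
Collecting terms: −2x + 20 = 16, so −2x = −4, so x = 2.
Then 2E = 30 + 5·2 = 40, so E = 20, V = 2E/4 = 10, F = 10 + 2 = 12.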